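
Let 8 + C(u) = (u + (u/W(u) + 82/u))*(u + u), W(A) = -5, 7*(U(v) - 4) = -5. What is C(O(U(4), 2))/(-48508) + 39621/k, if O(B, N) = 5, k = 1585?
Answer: 480406202/19221295 ≈ 24.993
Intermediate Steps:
U(v) = 23/7 (U(v) = 4 + (⅐)*(-5) = 4 - 5/7 = 23/7)
C(u) = -8 + 2*u*(82/u + 4*u/5) (C(u) = -8 + (u + (u/(-5) + 82/u))*(u + u) = -8 + (u + (u*(-⅕) + 82/u))*(2*u) = -8 + (u + (-u/5 + 82/u))*(2*u) = -8 + (u + (82/u - u/5))*(2*u) = -8 + (82/u + 4*u/5)*(2*u) = -8 + 2*u*(82/u + 4*u/5))
C(O(U(4), 2))/(-48508) + 39621/k = (156 + (8/5)*5²)/(-48508) + 39621/1585 = (156 + (8/5)*25)*(-1/48508) + 39621*(1/1585) = (156 + 40)*(-1/48508) + 39621/1585 = 196*(-1/48508) + 39621/1585 = -49/12127 + 39621/1585 = 480406202/19221295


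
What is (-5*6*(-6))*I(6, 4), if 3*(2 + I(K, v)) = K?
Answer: 0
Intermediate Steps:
I(K, v) = -2 + K/3
(-5*6*(-6))*I(6, 4) = (-5*6*(-6))*(-2 + (⅓)*6) = (-30*(-6))*(-2 + 2) = 180*0 = 0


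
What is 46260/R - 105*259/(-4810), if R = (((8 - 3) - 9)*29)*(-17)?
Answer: 373161/12818 ≈ 29.112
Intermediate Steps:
R = 1972 (R = ((5 - 9)*29)*(-17) = -4*29*(-17) = -116*(-17) = 1972)
46260/R - 105*259/(-4810) = 46260/1972 - 105*259/(-4810) = 46260*(1/1972) - 27195*(-1/4810) = 11565/493 + 147/26 = 373161/12818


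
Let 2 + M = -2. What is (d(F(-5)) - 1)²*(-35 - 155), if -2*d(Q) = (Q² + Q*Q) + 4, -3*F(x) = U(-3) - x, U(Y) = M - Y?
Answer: -351310/81 ≈ -4337.2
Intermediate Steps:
M = -4 (M = -2 - 2 = -4)
U(Y) = -4 - Y
F(x) = ⅓ + x/3 (F(x) = -((-4 - 1*(-3)) - x)/3 = -((-4 + 3) - x)/3 = -(-1 - x)/3 = ⅓ + x/3)
d(Q) = -2 - Q² (d(Q) = -((Q² + Q*Q) + 4)/2 = -((Q² + Q²) + 4)/2 = -(2*Q² + 4)/2 = -(4 + 2*Q²)/2 = -2 - Q²)
(d(F(-5)) - 1)²*(-35 - 155) = ((-2 - (⅓ + (⅓)*(-5))²) - 1)²*(-35 - 155) = ((-2 - (⅓ - 5/3)²) - 1)²*(-190) = ((-2 - (-4/3)²) - 1)²*(-190) = ((-2 - 1*16/9) - 1)²*(-190) = ((-2 - 16/9) - 1)²*(-190) = (-34/9 - 1)²*(-190) = (-43/9)²*(-190) = (1849/81)*(-190) = -351310/81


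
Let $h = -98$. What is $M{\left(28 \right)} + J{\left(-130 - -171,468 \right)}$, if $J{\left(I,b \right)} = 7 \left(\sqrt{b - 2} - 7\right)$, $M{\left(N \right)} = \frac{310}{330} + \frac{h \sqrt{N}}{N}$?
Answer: $- \frac{1586}{33} - 7 \sqrt{7} + 7 \sqrt{466} \approx 84.528$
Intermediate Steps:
$M{\left(N \right)} = \frac{31}{33} - \frac{98}{\sqrt{N}}$ ($M{\left(N \right)} = \frac{310}{330} + \frac{\left(-98\right) \sqrt{N}}{N} = 310 \cdot \frac{1}{330} - \frac{98}{\sqrt{N}} = \frac{31}{33} - \frac{98}{\sqrt{N}}$)
$J{\left(I,b \right)} = -49 + 7 \sqrt{-2 + b}$ ($J{\left(I,b \right)} = 7 \left(\sqrt{-2 + b} - 7\right) = 7 \left(-7 + \sqrt{-2 + b}\right) = -49 + 7 \sqrt{-2 + b}$)
$M{\left(28 \right)} + J{\left(-130 - -171,468 \right)} = \left(\frac{31}{33} - \frac{98}{2 \sqrt{7}}\right) - \left(49 - 7 \sqrt{-2 + 468}\right) = \left(\frac{31}{33} - 98 \frac{\sqrt{7}}{14}\right) - \left(49 - 7 \sqrt{466}\right) = \left(\frac{31}{33} - 7 \sqrt{7}\right) - \left(49 - 7 \sqrt{466}\right) = - \frac{1586}{33} - 7 \sqrt{7} + 7 \sqrt{466}$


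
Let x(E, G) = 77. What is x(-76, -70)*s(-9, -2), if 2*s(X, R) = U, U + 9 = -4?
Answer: -1001/2 ≈ -500.50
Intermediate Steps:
U = -13 (U = -9 - 4 = -13)
s(X, R) = -13/2 (s(X, R) = (1/2)*(-13) = -13/2)
x(-76, -70)*s(-9, -2) = 77*(-13/2) = -1001/2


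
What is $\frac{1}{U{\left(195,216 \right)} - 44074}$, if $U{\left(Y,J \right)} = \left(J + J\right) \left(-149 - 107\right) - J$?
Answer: $- \frac{1}{154882} \approx -6.4565 \cdot 10^{-6}$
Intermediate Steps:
$U{\left(Y,J \right)} = - 513 J$ ($U{\left(Y,J \right)} = 2 J \left(-256\right) - J = - 512 J - J = - 513 J$)
$\frac{1}{U{\left(195,216 \right)} - 44074} = \frac{1}{\left(-513\right) 216 - 44074} = \frac{1}{-110808 - 44074} = \frac{1}{-154882} = - \frac{1}{154882}$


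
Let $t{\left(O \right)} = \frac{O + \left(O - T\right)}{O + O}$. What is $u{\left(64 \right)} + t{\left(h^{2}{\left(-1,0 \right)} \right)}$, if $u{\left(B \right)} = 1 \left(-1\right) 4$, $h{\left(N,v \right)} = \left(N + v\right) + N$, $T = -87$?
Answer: $\frac{63}{8} \approx 7.875$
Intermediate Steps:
$h{\left(N,v \right)} = v + 2 N$
$u{\left(B \right)} = -4$ ($u{\left(B \right)} = \left(-1\right) 4 = -4$)
$t{\left(O \right)} = \frac{87 + 2 O}{2 O}$ ($t{\left(O \right)} = \frac{O + \left(O - -87\right)}{O + O} = \frac{O + \left(O + 87\right)}{2 O} = \left(O + \left(87 + O\right)\right) \frac{1}{2 O} = \left(87 + 2 O\right) \frac{1}{2 O} = \frac{87 + 2 O}{2 O}$)
$u{\left(64 \right)} + t{\left(h^{2}{\left(-1,0 \right)} \right)} = -4 + \frac{\frac{87}{2} + \left(0 + 2 \left(-1\right)\right)^{2}}{\left(0 + 2 \left(-1\right)\right)^{2}} = -4 + \frac{\frac{87}{2} + \left(0 - 2\right)^{2}}{\left(0 - 2\right)^{2}} = -4 + \frac{\frac{87}{2} + \left(-2\right)^{2}}{\left(-2\right)^{2}} = -4 + \frac{\frac{87}{2} + 4}{4} = -4 + \frac{1}{4} \cdot \frac{95}{2} = -4 + \frac{95}{8} = \frac{63}{8}$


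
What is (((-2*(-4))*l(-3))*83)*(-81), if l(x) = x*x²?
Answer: 1452168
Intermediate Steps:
l(x) = x³
(((-2*(-4))*l(-3))*83)*(-81) = ((-2*(-4)*(-3)³)*83)*(-81) = ((8*(-27))*83)*(-81) = -216*83*(-81) = -17928*(-81) = 1452168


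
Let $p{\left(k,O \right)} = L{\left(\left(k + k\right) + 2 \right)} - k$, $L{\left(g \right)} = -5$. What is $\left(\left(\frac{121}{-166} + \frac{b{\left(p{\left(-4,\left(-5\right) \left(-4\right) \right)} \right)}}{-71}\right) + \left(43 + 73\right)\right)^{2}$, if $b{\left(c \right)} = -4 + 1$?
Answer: $\frac{1847106600889}{138909796} \approx 13297.0$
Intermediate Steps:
$p{\left(k,O \right)} = -5 - k$
$b{\left(c \right)} = -3$
$\left(\left(\frac{121}{-166} + \frac{b{\left(p{\left(-4,\left(-5\right) \left(-4\right) \right)} \right)}}{-71}\right) + \left(43 + 73\right)\right)^{2} = \left(\left(\frac{121}{-166} - \frac{3}{-71}\right) + \left(43 + 73\right)\right)^{2} = \left(\left(121 \left(- \frac{1}{166}\right) - - \frac{3}{71}\right) + 116\right)^{2} = \left(\left(- \frac{121}{166} + \frac{3}{71}\right) + 116\right)^{2} = \left(- \frac{8093}{11786} + 116\right)^{2} = \left(\frac{1359083}{11786}\right)^{2} = \frac{1847106600889}{138909796}$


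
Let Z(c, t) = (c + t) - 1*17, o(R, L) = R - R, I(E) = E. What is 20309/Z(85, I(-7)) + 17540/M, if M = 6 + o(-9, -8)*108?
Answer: 595897/183 ≈ 3256.3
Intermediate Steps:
o(R, L) = 0
Z(c, t) = -17 + c + t (Z(c, t) = (c + t) - 17 = -17 + c + t)
M = 6 (M = 6 + 0*108 = 6 + 0 = 6)
20309/Z(85, I(-7)) + 17540/M = 20309/(-17 + 85 - 7) + 17540/6 = 20309/61 + 17540*(1/6) = 20309*(1/61) + 8770/3 = 20309/61 + 8770/3 = 595897/183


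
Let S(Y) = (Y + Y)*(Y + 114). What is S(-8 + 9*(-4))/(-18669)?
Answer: 880/2667 ≈ 0.32996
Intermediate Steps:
S(Y) = 2*Y*(114 + Y) (S(Y) = (2*Y)*(114 + Y) = 2*Y*(114 + Y))
S(-8 + 9*(-4))/(-18669) = (2*(-8 + 9*(-4))*(114 + (-8 + 9*(-4))))/(-18669) = (2*(-8 - 36)*(114 + (-8 - 36)))*(-1/18669) = (2*(-44)*(114 - 44))*(-1/18669) = (2*(-44)*70)*(-1/18669) = -6160*(-1/18669) = 880/2667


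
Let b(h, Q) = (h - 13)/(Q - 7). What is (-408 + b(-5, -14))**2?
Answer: 8122500/49 ≈ 1.6577e+5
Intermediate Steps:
b(h, Q) = (-13 + h)/(-7 + Q)
(-408 + b(-5, -14))**2 = (-408 + (-13 - 5)/(-7 - 14))**2 = (-408 - 18/(-21))**2 = (-408 - 1/21*(-18))**2 = (-408 + 6/7)**2 = (-2850/7)**2 = 8122500/49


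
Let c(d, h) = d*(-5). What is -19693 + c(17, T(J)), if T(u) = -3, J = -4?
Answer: -19778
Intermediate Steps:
c(d, h) = -5*d
-19693 + c(17, T(J)) = -19693 - 5*17 = -19693 - 85 = -19778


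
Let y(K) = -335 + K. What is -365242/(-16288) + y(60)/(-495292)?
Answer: 22613239983/1008414512 ≈ 22.425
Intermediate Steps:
-365242/(-16288) + y(60)/(-495292) = -365242/(-16288) + (-335 + 60)/(-495292) = -365242*(-1/16288) - 275*(-1/495292) = 182621/8144 + 275/495292 = 22613239983/1008414512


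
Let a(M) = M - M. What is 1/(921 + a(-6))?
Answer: 1/921 ≈ 0.0010858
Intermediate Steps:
a(M) = 0
1/(921 + a(-6)) = 1/(921 + 0) = 1/921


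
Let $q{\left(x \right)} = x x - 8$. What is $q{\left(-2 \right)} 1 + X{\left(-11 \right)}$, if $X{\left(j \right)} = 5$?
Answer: $1$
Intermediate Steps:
$q{\left(x \right)} = -8 + x^{2}$ ($q{\left(x \right)} = x^{2} - 8 = -8 + x^{2}$)
$q{\left(-2 \right)} 1 + X{\left(-11 \right)} = \left(-8 + \left(-2\right)^{2}\right) 1 + 5 = \left(-8 + 4\right) 1 + 5 = \left(-4\right) 1 + 5 = -4 + 5 = 1$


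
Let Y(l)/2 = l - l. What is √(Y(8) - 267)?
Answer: I*√267 ≈ 16.34*I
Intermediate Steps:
Y(l) = 0 (Y(l) = 2*(l - l) = 2*0 = 0)
√(Y(8) - 267) = √(0 - 267) = √(-267) = I*√267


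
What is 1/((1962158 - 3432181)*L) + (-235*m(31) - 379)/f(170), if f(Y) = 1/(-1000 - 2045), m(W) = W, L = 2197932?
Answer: 75401706474407839679/3231010592436 ≈ 2.3337e+7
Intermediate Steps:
f(Y) = -1/3045 (f(Y) = 1/(-3045) = -1/3045)
1/((1962158 - 3432181)*L) + (-235*m(31) - 379)/f(170) = 1/((1962158 - 3432181)*2197932) + (-235*31 - 379)/(-1/3045) = (1/2197932)/(-1470023) + (-7285 - 379)*(-3045) = -1/1470023*1/2197932 - 7664*(-3045) = -1/3231010592436 + 23336880 = 75401706474407839679/3231010592436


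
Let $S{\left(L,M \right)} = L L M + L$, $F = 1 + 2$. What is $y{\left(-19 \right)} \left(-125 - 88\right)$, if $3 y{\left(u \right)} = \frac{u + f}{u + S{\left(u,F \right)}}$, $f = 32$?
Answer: $- \frac{923}{1045} \approx -0.88325$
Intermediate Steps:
$F = 3$
$S{\left(L,M \right)} = L + M L^{2}$ ($S{\left(L,M \right)} = L^{2} M + L = M L^{2} + L = L + M L^{2}$)
$y{\left(u \right)} = \frac{32 + u}{3 \left(u + u \left(1 + 3 u\right)\right)}$ ($y{\left(u \right)} = \frac{\left(u + 32\right) \frac{1}{u + u \left(1 + u 3\right)}}{3} = \frac{\left(32 + u\right) \frac{1}{u + u \left(1 + 3 u\right)}}{3} = \frac{\frac{1}{u + u \left(1 + 3 u\right)} \left(32 + u\right)}{3} = \frac{32 + u}{3 \left(u + u \left(1 + 3 u\right)\right)}$)
$y{\left(-19 \right)} \left(-125 - 88\right) = \frac{32 - 19}{3 \left(-19\right) \left(2 + 3 \left(-19\right)\right)} \left(-125 - 88\right) = \frac{1}{3} \left(- \frac{1}{19}\right) \frac{1}{2 - 57} \cdot 13 \left(-213\right) = \frac{1}{3} \left(- \frac{1}{19}\right) \frac{1}{-55} \cdot 13 \left(-213\right) = \frac{1}{3} \left(- \frac{1}{19}\right) \left(- \frac{1}{55}\right) 13 \left(-213\right) = \frac{13}{3135} \left(-213\right) = - \frac{923}{1045}$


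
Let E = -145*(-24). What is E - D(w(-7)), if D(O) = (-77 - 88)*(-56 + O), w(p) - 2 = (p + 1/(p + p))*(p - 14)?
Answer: 38145/2 ≈ 19073.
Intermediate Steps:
w(p) = 2 + (-14 + p)*(p + 1/(2*p)) (w(p) = 2 + (p + 1/(p + p))*(p - 14) = 2 + (p + 1/(2*p))*(-14 + p) = 2 + (-14 + p)*(p + 1/(2*p)))
D(O) = 9240 - 165*O (D(O) = -165*(-56 + O) = 9240 - 165*O)
E = 3480
E - D(w(-7)) = 3480 - (9240 - 165*(5/2 + (-7)² - 14*(-7) - 7/(-7))) = 3480 - (9240 - 165*(5/2 + 49 + 98 - 7*(-⅐))) = 3480 - (9240 - 165*(5/2 + 49 + 98 + 1)) = 3480 - (9240 - 165*301/2) = 3480 - (9240 - 49665/2) = 3480 - 1*(-31185/2) = 3480 + 31185/2 = 38145/2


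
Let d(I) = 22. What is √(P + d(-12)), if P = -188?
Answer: I*√166 ≈ 12.884*I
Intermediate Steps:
√(P + d(-12)) = √(-188 + 22) = √(-166) = I*√166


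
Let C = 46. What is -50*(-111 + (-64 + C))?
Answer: 6450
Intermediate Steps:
-50*(-111 + (-64 + C)) = -50*(-111 + (-64 + 46)) = -50*(-111 - 18) = -50*(-129) = 6450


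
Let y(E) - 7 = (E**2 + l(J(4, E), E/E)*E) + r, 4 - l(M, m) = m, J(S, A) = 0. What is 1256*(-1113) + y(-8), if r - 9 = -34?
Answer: -1397906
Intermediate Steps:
l(M, m) = 4 - m
r = -25 (r = 9 - 34 = -25)
y(E) = -18 + E**2 + 3*E (y(E) = 7 + ((E**2 + (4 - E/E)*E) - 25) = 7 + ((E**2 + (4 - 1*1)*E) - 25) = 7 + ((E**2 + (4 - 1)*E) - 25) = 7 + ((E**2 + 3*E) - 25) = 7 + (-25 + E**2 + 3*E) = -18 + E**2 + 3*E)
1256*(-1113) + y(-8) = 1256*(-1113) + (-18 + (-8)**2 + 3*(-8)) = -1397928 + (-18 + 64 - 24) = -1397928 + 22 = -1397906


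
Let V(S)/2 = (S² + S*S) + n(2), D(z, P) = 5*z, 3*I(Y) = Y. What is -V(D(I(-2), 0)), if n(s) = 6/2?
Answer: -454/9 ≈ -50.444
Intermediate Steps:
n(s) = 3 (n(s) = 6*(½) = 3)
I(Y) = Y/3
V(S) = 6 + 4*S² (V(S) = 2*((S² + S*S) + 3) = 2*((S² + S²) + 3) = 2*(2*S² + 3) = 2*(3 + 2*S²) = 6 + 4*S²)
-V(D(I(-2), 0)) = -(6 + 4*(5*((⅓)*(-2)))²) = -(6 + 4*(5*(-⅔))²) = -(6 + 4*(-10/3)²) = -(6 + 4*(100/9)) = -(6 + 400/9) = -1*454/9 = -454/9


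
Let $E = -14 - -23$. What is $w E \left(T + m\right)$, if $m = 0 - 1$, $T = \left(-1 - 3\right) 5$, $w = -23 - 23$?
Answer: $8694$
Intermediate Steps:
$w = -46$ ($w = -23 - 23 = -46$)
$T = -20$ ($T = \left(-4\right) 5 = -20$)
$m = -1$ ($m = 0 - 1 = -1$)
$E = 9$ ($E = -14 + 23 = 9$)
$w E \left(T + m\right) = \left(-46\right) 9 \left(-20 - 1\right) = \left(-414\right) \left(-21\right) = 8694$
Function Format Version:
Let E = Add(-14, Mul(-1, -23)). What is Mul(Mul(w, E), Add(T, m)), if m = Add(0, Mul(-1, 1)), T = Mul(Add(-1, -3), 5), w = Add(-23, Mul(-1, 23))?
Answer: 8694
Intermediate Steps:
w = -46 (w = Add(-23, -23) = -46)
T = -20 (T = Mul(-4, 5) = -20)
m = -1 (m = Add(0, -1) = -1)
E = 9 (E = Add(-14, 23) = 9)
Mul(Mul(w, E), Add(T, m)) = Mul(Mul(-46, 9), Add(-20, -1)) = Mul(-414, -21) = 8694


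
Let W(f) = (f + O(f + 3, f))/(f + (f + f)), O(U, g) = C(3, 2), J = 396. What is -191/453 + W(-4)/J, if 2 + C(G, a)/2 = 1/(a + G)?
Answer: -753491/1793880 ≈ -0.42003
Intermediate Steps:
C(G, a) = -4 + 2/(G + a) (C(G, a) = -4 + 2/(a + G) = -4 + 2/(G + a))
O(U, g) = -18/5 (O(U, g) = 2*(1 - 2*3 - 2*2)/(3 + 2) = 2*(1 - 6 - 4)/5 = 2*(⅕)*(-9) = -18/5)
W(f) = (-18/5 + f)/(3*f) (W(f) = (f - 18/5)/(f + (f + f)) = (-18/5 + f)/(f + 2*f) = (-18/5 + f)/((3*f)) = (-18/5 + f)*(1/(3*f)) = (-18/5 + f)/(3*f))
-191/453 + W(-4)/J = -191/453 + ((1/15)*(-18 + 5*(-4))/(-4))/396 = -191*1/453 + ((1/15)*(-¼)*(-18 - 20))*(1/396) = -191/453 + ((1/15)*(-¼)*(-38))*(1/396) = -191/453 + (19/30)*(1/396) = -191/453 + 19/11880 = -753491/1793880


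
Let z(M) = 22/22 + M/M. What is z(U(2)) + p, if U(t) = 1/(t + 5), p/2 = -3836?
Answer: -7670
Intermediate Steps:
p = -7672 (p = 2*(-3836) = -7672)
U(t) = 1/(5 + t)
z(M) = 2 (z(M) = 22*(1/22) + 1 = 1 + 1 = 2)
z(U(2)) + p = 2 - 7672 = -7670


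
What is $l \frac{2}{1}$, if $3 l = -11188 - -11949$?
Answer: $\frac{1522}{3} \approx 507.33$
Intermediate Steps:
$l = \frac{761}{3}$ ($l = \frac{-11188 - -11949}{3} = \frac{-11188 + 11949}{3} = \frac{1}{3} \cdot 761 = \frac{761}{3} \approx 253.67$)
$l \frac{2}{1} = \frac{761 \cdot \frac{2}{1}}{3} = \frac{761 \cdot 2 \cdot 1}{3} = \frac{761}{3} \cdot 2 = \frac{1522}{3}$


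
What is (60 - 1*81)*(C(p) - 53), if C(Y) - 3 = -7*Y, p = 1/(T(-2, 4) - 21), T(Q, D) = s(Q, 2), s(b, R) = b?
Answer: 24003/23 ≈ 1043.6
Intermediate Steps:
T(Q, D) = Q
p = -1/23 (p = 1/(-2 - 21) = 1/(-23) = -1/23 ≈ -0.043478)
C(Y) = 3 - 7*Y
(60 - 1*81)*(C(p) - 53) = (60 - 1*81)*((3 - 7*(-1/23)) - 53) = (60 - 81)*((3 + 7/23) - 53) = -21*(76/23 - 53) = -21*(-1143/23) = 24003/23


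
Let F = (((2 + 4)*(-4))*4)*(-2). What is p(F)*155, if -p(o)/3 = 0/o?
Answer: 0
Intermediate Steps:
F = 192 (F = ((6*(-4))*4)*(-2) = -24*4*(-2) = -96*(-2) = 192)
p(o) = 0 (p(o) = -0/o = -3*0 = 0)
p(F)*155 = 0*155 = 0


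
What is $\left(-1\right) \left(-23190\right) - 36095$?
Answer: $-12905$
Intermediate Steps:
$\left(-1\right) \left(-23190\right) - 36095 = 23190 - 36095 = -12905$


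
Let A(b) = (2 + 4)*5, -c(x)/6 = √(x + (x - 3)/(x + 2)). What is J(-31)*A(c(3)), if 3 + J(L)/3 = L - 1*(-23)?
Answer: -990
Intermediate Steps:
J(L) = 60 + 3*L (J(L) = -9 + 3*(L - 1*(-23)) = -9 + 3*(L + 23) = -9 + 3*(23 + L) = -9 + (69 + 3*L) = 60 + 3*L)
c(x) = -6*√(x + (-3 + x)/(2 + x)) (c(x) = -6*√(x + (x - 3)/(x + 2)) = -6*√(x + (-3 + x)/(2 + x)))
A(b) = 30 (A(b) = 6*5 = 30)
J(-31)*A(c(3)) = (60 + 3*(-31))*30 = (60 - 93)*30 = -33*30 = -990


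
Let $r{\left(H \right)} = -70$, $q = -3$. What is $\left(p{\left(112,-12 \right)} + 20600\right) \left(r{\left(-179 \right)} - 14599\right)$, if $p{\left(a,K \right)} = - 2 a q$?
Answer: $-312038968$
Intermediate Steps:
$p{\left(a,K \right)} = 6 a$ ($p{\left(a,K \right)} = - 2 a \left(-3\right) = 6 a$)
$\left(p{\left(112,-12 \right)} + 20600\right) \left(r{\left(-179 \right)} - 14599\right) = \left(6 \cdot 112 + 20600\right) \left(-70 - 14599\right) = \left(672 + 20600\right) \left(-14669\right) = 21272 \left(-14669\right) = -312038968$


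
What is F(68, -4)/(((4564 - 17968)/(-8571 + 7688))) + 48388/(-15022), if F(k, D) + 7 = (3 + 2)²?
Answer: -34152757/16779574 ≈ -2.0354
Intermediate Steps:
F(k, D) = 18 (F(k, D) = -7 + (3 + 2)² = -7 + 5² = -7 + 25 = 18)
F(68, -4)/(((4564 - 17968)/(-8571 + 7688))) + 48388/(-15022) = 18/(((4564 - 17968)/(-8571 + 7688))) + 48388/(-15022) = 18/((-13404/(-883))) + 48388*(-1/15022) = 18/((-13404*(-1/883))) - 24194/7511 = 18/(13404/883) - 24194/7511 = 18*(883/13404) - 24194/7511 = 2649/2234 - 24194/7511 = -34152757/16779574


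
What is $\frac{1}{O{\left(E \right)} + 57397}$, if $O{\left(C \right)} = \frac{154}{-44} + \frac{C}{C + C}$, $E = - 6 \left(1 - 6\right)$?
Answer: $\frac{1}{57394} \approx 1.7423 \cdot 10^{-5}$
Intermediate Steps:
$E = 30$ ($E = \left(-6\right) \left(-5\right) = 30$)
$O{\left(C \right)} = -3$ ($O{\left(C \right)} = 154 \left(- \frac{1}{44}\right) + \frac{C}{2 C} = - \frac{7}{2} + C \frac{1}{2 C} = - \frac{7}{2} + \frac{1}{2} = -3$)
$\frac{1}{O{\left(E \right)} + 57397} = \frac{1}{-3 + 57397} = \frac{1}{57394}$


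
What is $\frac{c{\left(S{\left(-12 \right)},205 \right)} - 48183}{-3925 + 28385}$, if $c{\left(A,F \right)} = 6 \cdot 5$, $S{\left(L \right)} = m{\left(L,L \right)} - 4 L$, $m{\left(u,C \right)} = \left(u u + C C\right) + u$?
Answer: $- \frac{48153}{24460} \approx -1.9686$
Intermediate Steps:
$m{\left(u,C \right)} = u + C^{2} + u^{2}$ ($m{\left(u,C \right)} = \left(u^{2} + C^{2}\right) + u = \left(C^{2} + u^{2}\right) + u = u + C^{2} + u^{2}$)
$S{\left(L \right)} = - 3 L + 2 L^{2}$ ($S{\left(L \right)} = \left(L + L^{2} + L^{2}\right) - 4 L = \left(L + 2 L^{2}\right) - 4 L = - 3 L + 2 L^{2}$)
$c{\left(A,F \right)} = 30$
$\frac{c{\left(S{\left(-12 \right)},205 \right)} - 48183}{-3925 + 28385} = \frac{30 - 48183}{-3925 + 28385} = - \frac{48153}{24460}$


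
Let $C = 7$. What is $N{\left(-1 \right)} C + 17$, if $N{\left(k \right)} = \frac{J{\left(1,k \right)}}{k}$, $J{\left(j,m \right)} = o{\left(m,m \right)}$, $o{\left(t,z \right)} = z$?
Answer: $24$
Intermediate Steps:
$J{\left(j,m \right)} = m$
$N{\left(k \right)} = 1$ ($N{\left(k \right)} = \frac{k}{k} = 1$)
$N{\left(-1 \right)} C + 17 = 1 \cdot 7 + 17 = 7 + 17 = 24$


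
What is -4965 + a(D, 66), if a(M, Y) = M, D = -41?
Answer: -5006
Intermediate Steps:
-4965 + a(D, 66) = -4965 - 41 = -5006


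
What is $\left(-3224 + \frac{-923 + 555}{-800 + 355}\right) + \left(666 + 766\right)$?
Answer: $- \frac{797072}{445} \approx -1791.2$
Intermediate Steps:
$\left(-3224 + \frac{-923 + 555}{-800 + 355}\right) + \left(666 + 766\right) = \left(-3224 - \frac{368}{-445}\right) + 1432 = \left(-3224 - - \frac{368}{445}\right) + 1432 = \left(-3224 + \frac{368}{445}\right) + 1432 = - \frac{1434312}{445} + 1432 = - \frac{797072}{445}$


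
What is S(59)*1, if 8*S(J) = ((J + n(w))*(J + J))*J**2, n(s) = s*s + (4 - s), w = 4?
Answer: 15403425/4 ≈ 3.8509e+6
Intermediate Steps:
n(s) = 4 + s**2 - s (n(s) = s**2 + (4 - s) = 4 + s**2 - s)
S(J) = J**3*(16 + J)/4 (S(J) = (((J + (4 + 4**2 - 1*4))*(J + J))*J**2)/8 = (((J + (4 + 16 - 4))*(2*J))*J**2)/8 = (((J + 16)*(2*J))*J**2)/8 = (((16 + J)*(2*J))*J**2)/8 = ((2*J*(16 + J))*J**2)/8 = (2*J**3*(16 + J))/8 = J**3*(16 + J)/4)
S(59)*1 = ((1/4)*59**3*(16 + 59))*1 = ((1/4)*205379*75)*1 = (15403425/4)*1 = 15403425/4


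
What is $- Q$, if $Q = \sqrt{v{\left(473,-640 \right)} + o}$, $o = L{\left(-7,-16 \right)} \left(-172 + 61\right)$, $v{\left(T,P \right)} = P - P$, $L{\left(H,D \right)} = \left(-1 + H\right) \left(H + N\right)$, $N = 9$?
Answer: $- 4 \sqrt{111} \approx -42.143$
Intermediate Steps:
$L{\left(H,D \right)} = \left(-1 + H\right) \left(9 + H\right)$ ($L{\left(H,D \right)} = \left(-1 + H\right) \left(H + 9\right) = \left(-1 + H\right) \left(9 + H\right)$)
$v{\left(T,P \right)} = 0$
$o = 1776$ ($o = \left(-9 + \left(-7\right)^{2} + 8 \left(-7\right)\right) \left(-172 + 61\right) = \left(-9 + 49 - 56\right) \left(-111\right) = \left(-16\right) \left(-111\right) = 1776$)
$Q = 4 \sqrt{111}$ ($Q = \sqrt{0 + 1776} = \sqrt{1776} = 4 \sqrt{111} \approx 42.143$)
$- Q = - 4 \sqrt{111}$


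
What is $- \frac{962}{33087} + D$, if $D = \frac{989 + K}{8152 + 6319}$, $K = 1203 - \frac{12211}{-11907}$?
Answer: $\frac{232740309457}{1900365046713} \approx 0.12247$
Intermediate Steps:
$K = \frac{14336332}{11907}$ ($K = 1203 - - \frac{12211}{11907} = 1203 + \frac{12211}{11907} = \frac{14336332}{11907} \approx 1204.0$)
$D = \frac{26112355}{172306197}$ ($D = \frac{989 + \frac{14336332}{11907}}{8152 + 6319} = \frac{26112355}{11907 \cdot 14471} = \frac{26112355}{11907} \cdot \frac{1}{14471} = \frac{26112355}{172306197} \approx 0.15155$)
$- \frac{962}{33087} + D = - \frac{962}{33087} + \frac{26112355}{172306197} = \frac{232740309457}{1900365046713}$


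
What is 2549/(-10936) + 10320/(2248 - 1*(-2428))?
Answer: 25235099/12784184 ≈ 1.9739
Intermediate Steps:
2549/(-10936) + 10320/(2248 - 1*(-2428)) = 2549*(-1/10936) + 10320/(2248 + 2428) = -2549/10936 + 10320/4676 = -2549/10936 + 10320*(1/4676) = -2549/10936 + 2580/1169 = 25235099/12784184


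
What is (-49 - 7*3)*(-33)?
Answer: 2310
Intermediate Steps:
(-49 - 7*3)*(-33) = (-49 - 21)*(-33) = -70*(-33) = 2310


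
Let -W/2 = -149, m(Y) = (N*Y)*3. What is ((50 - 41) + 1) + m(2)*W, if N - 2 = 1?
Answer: 5374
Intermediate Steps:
N = 3 (N = 2 + 1 = 3)
m(Y) = 9*Y (m(Y) = (3*Y)*3 = 9*Y)
W = 298 (W = -2*(-149) = 298)
((50 - 41) + 1) + m(2)*W = ((50 - 41) + 1) + (9*2)*298 = (9 + 1) + 18*298 = 10 + 5364 = 5374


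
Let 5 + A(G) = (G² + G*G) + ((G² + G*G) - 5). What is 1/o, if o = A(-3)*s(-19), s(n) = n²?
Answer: 1/9386 ≈ 0.00010654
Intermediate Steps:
A(G) = -10 + 4*G² (A(G) = -5 + ((G² + G*G) + ((G² + G*G) - 5)) = -5 + ((G² + G²) + ((G² + G²) - 5)) = -5 + (2*G² + (2*G² - 5)) = -5 + (2*G² + (-5 + 2*G²)) = -5 + (-5 + 4*G²) = -10 + 4*G²)
o = 9386 (o = (-10 + 4*(-3)²)*(-19)² = (-10 + 4*9)*361 = (-10 + 36)*361 = 26*361 = 9386)
1/o = 1/9386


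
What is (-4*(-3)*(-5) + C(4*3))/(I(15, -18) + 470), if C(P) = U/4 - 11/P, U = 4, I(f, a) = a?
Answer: -719/5424 ≈ -0.13256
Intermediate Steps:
C(P) = 1 - 11/P (C(P) = 4/4 - 11/P = 4*(1/4) - 11/P = 1 - 11/P)
(-4*(-3)*(-5) + C(4*3))/(I(15, -18) + 470) = (-4*(-3)*(-5) + (-11 + 4*3)/((4*3)))/(-18 + 470) = (12*(-5) + (-11 + 12)/12)/452 = (-60 + (1/12)*1)*(1/452) = (-60 + 1/12)*(1/452) = -719/12*1/452 = -719/5424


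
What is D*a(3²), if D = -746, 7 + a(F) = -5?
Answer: 8952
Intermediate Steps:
a(F) = -12 (a(F) = -7 - 5 = -12)
D*a(3²) = -746*(-12) = 8952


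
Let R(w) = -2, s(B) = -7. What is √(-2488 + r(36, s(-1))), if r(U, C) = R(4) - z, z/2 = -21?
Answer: 12*I*√17 ≈ 49.477*I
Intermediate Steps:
z = -42 (z = 2*(-21) = -42)
r(U, C) = 40 (r(U, C) = -2 - 1*(-42) = -2 + 42 = 40)
√(-2488 + r(36, s(-1))) = √(-2488 + 40) = √(-2448) = 12*I*√17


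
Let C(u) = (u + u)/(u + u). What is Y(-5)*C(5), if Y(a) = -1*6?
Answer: -6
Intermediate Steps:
Y(a) = -6
C(u) = 1 (C(u) = (2*u)/((2*u)) = (2*u)*(1/(2*u)) = 1)
Y(-5)*C(5) = -6*1 = -6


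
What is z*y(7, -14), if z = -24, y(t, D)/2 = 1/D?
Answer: 24/7 ≈ 3.4286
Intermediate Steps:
y(t, D) = 2/D
z*y(7, -14) = -48/(-14) = -48*(-1)/14 = -24*(-⅐) = 24/7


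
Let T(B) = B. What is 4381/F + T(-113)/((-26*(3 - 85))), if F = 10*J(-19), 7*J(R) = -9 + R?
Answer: -2336203/21320 ≈ -109.58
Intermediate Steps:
J(R) = -9/7 + R/7 (J(R) = (-9 + R)/7 = -9/7 + R/7)
F = -40 (F = 10*(-9/7 + (⅐)*(-19)) = 10*(-9/7 - 19/7) = 10*(-4) = -40)
4381/F + T(-113)/((-26*(3 - 85))) = 4381/(-40) - 113*(-1/(26*(3 - 85))) = 4381*(-1/40) - 113/((-26*(-82))) = -4381/40 - 113/2132 = -2336203/21320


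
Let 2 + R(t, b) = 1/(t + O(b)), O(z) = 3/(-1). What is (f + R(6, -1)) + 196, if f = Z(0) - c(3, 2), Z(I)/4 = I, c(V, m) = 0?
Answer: 583/3 ≈ 194.33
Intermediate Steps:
O(z) = -3 (O(z) = 3*(-1) = -3)
Z(I) = 4*I
f = 0 (f = 4*0 - 1*0 = 0 + 0 = 0)
R(t, b) = -2 + 1/(-3 + t) (R(t, b) = -2 + 1/(t - 3) = -2 + 1/(-3 + t))
(f + R(6, -1)) + 196 = (0 + (7 - 2*6)/(-3 + 6)) + 196 = (0 + (7 - 12)/3) + 196 = (0 + (⅓)*(-5)) + 196 = (0 - 5/3) + 196 = -5/3 + 196 = 583/3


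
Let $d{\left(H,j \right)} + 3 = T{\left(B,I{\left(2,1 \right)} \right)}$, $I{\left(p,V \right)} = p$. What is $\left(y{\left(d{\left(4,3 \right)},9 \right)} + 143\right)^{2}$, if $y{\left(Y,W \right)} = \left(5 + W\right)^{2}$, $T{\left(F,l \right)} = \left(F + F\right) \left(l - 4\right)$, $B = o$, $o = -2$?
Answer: $114921$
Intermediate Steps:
$B = -2$
$T{\left(F,l \right)} = 2 F \left(-4 + l\right)$
$d{\left(H,j \right)} = 5$ ($d{\left(H,j \right)} = -3 + 2 \left(-2\right) \left(-4 + 2\right) = -3 + 2 \left(-2\right) \left(-2\right) = -3 + 8 = 5$)
$\left(y{\left(d{\left(4,3 \right)},9 \right)} + 143\right)^{2} = \left(\left(5 + 9\right)^{2} + 143\right)^{2} = \left(14^{2} + 143\right)^{2} = \left(196 + 143\right)^{2} = 339^{2} = 114921$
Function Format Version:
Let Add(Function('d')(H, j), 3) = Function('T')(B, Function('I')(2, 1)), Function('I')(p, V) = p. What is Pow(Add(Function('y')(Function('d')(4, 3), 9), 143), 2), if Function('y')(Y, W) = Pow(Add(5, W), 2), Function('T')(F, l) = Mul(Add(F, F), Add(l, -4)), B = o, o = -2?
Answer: 114921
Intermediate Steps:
B = -2
Function('T')(F, l) = Mul(2, F, Add(-4, l)) (Function('T')(F, l) = Mul(Mul(2, F), Add(-4, l)) = Mul(2, F, Add(-4, l)))
Function('d')(H, j) = 5 (Function('d')(H, j) = Add(-3, Mul(2, -2, Add(-4, 2))) = Add(-3, Mul(2, -2, -2)) = Add(-3, 8) = 5)
Pow(Add(Function('y')(Function('d')(4, 3), 9), 143), 2) = Pow(Add(Pow(Add(5, 9), 2), 143), 2) = Pow(Add(Pow(14, 2), 143), 2) = Pow(Add(196, 143), 2) = Pow(339, 2) = 114921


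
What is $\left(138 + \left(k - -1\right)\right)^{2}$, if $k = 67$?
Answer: $42436$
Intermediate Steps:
$\left(138 + \left(k - -1\right)\right)^{2} = \left(138 + \left(67 - -1\right)\right)^{2} = \left(138 + \left(67 + 1\right)\right)^{2} = \left(138 + 68\right)^{2} = 206^{2} = 42436$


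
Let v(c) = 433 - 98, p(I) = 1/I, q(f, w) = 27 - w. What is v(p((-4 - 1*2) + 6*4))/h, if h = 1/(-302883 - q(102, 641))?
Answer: -101260115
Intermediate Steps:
h = -1/302269 (h = 1/(-302883 - (27 - 1*641)) = 1/(-302883 - (27 - 641)) = 1/(-302883 - 1*(-614)) = 1/(-302883 + 614) = 1/(-302269) = -1/302269 ≈ -3.3083e-6)
v(c) = 335
v(p((-4 - 1*2) + 6*4))/h = 335/(-1/302269) = 335*(-302269) = -101260115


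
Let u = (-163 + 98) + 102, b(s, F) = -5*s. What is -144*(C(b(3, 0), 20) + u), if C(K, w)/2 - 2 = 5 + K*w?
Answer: 79056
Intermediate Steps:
u = 37 (u = -65 + 102 = 37)
C(K, w) = 14 + 2*K*w (C(K, w) = 4 + 2*(5 + K*w) = 4 + (10 + 2*K*w) = 14 + 2*K*w)
-144*(C(b(3, 0), 20) + u) = -144*((14 + 2*(-5*3)*20) + 37) = -144*((14 + 2*(-15)*20) + 37) = -144*((14 - 600) + 37) = -144*(-586 + 37) = -144*(-549) = 79056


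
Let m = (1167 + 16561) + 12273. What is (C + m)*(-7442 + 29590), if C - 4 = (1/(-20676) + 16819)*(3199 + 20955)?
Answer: 46511715046845874/5169 ≈ 8.9982e+12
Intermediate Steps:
m = 30001 (m = 17728 + 12273 = 30001)
C = 4199772479863/10338 (C = 4 + (1/(-20676) + 16819)*(3199 + 20955) = 4 + (-1/20676 + 16819)*24154 = 4 + (347749643/20676)*24154 = 4 + 4199772438511/10338 = 4199772479863/10338 ≈ 4.0625e+8)
(C + m)*(-7442 + 29590) = (4199772479863/10338 + 30001)*(-7442 + 29590) = (4200082630201/10338)*22148 = 46511715046845874/5169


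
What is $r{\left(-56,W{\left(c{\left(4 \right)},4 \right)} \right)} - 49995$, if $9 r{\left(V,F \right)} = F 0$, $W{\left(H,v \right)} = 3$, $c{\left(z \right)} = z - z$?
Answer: $-49995$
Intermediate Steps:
$c{\left(z \right)} = 0$
$r{\left(V,F \right)} = 0$ ($r{\left(V,F \right)} = \frac{F 0}{9} = \frac{1}{9} \cdot 0 = 0$)
$r{\left(-56,W{\left(c{\left(4 \right)},4 \right)} \right)} - 49995 = 0 - 49995 = -49995$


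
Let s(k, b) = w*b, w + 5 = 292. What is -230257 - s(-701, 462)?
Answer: -362851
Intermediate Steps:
w = 287 (w = -5 + 292 = 287)
s(k, b) = 287*b
-230257 - s(-701, 462) = -230257 - 287*462 = -230257 - 1*132594 = -230257 - 132594 = -362851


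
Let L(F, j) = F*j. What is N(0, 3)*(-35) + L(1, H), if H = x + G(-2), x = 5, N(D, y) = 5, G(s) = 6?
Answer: -164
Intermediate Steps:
H = 11 (H = 5 + 6 = 11)
N(0, 3)*(-35) + L(1, H) = 5*(-35) + 1*11 = -175 + 11 = -164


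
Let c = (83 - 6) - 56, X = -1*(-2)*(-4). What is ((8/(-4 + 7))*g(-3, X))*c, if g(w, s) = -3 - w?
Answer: 0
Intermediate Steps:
X = -8 (X = 2*(-4) = -8)
c = 21 (c = 77 - 56 = 21)
((8/(-4 + 7))*g(-3, X))*c = ((8/(-4 + 7))*(-3 - 1*(-3)))*21 = ((8/3)*(-3 + 3))*21 = ((8*(⅓))*0)*21 = ((8/3)*0)*21 = 0*21 = 0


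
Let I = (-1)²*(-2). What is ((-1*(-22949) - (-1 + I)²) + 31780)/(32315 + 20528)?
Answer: 54720/52843 ≈ 1.0355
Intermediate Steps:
I = -2 (I = 1*(-2) = -2)
((-1*(-22949) - (-1 + I)²) + 31780)/(32315 + 20528) = ((-1*(-22949) - (-1 - 2)²) + 31780)/(32315 + 20528) = ((22949 - 1*(-3)²) + 31780)/52843 = ((22949 - 1*9) + 31780)*(1/52843) = ((22949 - 9) + 31780)*(1/52843) = (22940 + 31780)*(1/52843) = 54720*(1/52843) = 54720/52843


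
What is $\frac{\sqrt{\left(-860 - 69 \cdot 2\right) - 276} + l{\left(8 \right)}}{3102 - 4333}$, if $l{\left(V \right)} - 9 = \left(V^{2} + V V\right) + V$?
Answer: $- \frac{145}{1231} - \frac{7 i \sqrt{26}}{1231} \approx -0.11779 - 0.028995 i$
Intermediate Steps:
$l{\left(V \right)} = 9 + V + 2 V^{2}$ ($l{\left(V \right)} = 9 + \left(\left(V^{2} + V V\right) + V\right) = 9 + \left(\left(V^{2} + V^{2}\right) + V\right) = 9 + \left(2 V^{2} + V\right) = 9 + \left(V + 2 V^{2}\right) = 9 + V + 2 V^{2}$)
$\frac{\sqrt{\left(-860 - 69 \cdot 2\right) - 276} + l{\left(8 \right)}}{3102 - 4333} = \frac{\sqrt{\left(-860 - 69 \cdot 2\right) - 276} + \left(9 + 8 + 2 \cdot 8^{2}\right)}{3102 - 4333} = \frac{\sqrt{\left(-860 - 138\right) - 276} + \left(9 + 8 + 2 \cdot 64\right)}{-1231} = \left(\sqrt{\left(-860 - 138\right) - 276} + \left(9 + 8 + 128\right)\right) \left(- \frac{1}{1231}\right) = \left(\sqrt{-998 - 276} + 145\right) \left(- \frac{1}{1231}\right) = \left(\sqrt{-1274} + 145\right) \left(- \frac{1}{1231}\right) = \left(7 i \sqrt{26} + 145\right) \left(- \frac{1}{1231}\right) = \left(145 + 7 i \sqrt{26}\right) \left(- \frac{1}{1231}\right) = - \frac{145}{1231} - \frac{7 i \sqrt{26}}{1231}$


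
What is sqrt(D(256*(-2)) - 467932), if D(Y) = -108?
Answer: 2*I*sqrt(117010) ≈ 684.13*I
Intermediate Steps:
sqrt(D(256*(-2)) - 467932) = sqrt(-108 - 467932) = sqrt(-468040) = 2*I*sqrt(117010)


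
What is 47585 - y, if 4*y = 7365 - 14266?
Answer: 197241/4 ≈ 49310.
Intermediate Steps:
y = -6901/4 (y = (7365 - 14266)/4 = (¼)*(-6901) = -6901/4 ≈ -1725.3)
47585 - y = 47585 - 1*(-6901/4) = 47585 + 6901/4 = 197241/4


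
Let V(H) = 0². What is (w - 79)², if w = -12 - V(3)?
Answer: 8281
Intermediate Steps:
V(H) = 0
w = -12 (w = -12 - 1*0 = -12 + 0 = -12)
(w - 79)² = (-12 - 79)² = (-91)² = 8281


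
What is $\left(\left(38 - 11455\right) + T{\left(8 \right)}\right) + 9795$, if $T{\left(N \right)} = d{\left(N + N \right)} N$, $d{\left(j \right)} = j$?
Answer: $-1494$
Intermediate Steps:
$T{\left(N \right)} = 2 N^{2}$ ($T{\left(N \right)} = \left(N + N\right) N = 2 N N = 2 N^{2}$)
$\left(\left(38 - 11455\right) + T{\left(8 \right)}\right) + 9795 = \left(\left(38 - 11455\right) + 2 \cdot 8^{2}\right) + 9795 = \left(\left(38 - 11455\right) + 2 \cdot 64\right) + 9795 = \left(-11417 + 128\right) + 9795 = -11289 + 9795 = -1494$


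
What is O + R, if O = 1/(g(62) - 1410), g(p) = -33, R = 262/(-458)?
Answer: -189262/330447 ≈ -0.57275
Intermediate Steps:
R = -131/229 (R = 262*(-1/458) = -131/229 ≈ -0.57205)
O = -1/1443 (O = 1/(-33 - 1410) = 1/(-1443) = -1/1443 ≈ -0.00069300)
O + R = -1/1443 - 131/229 = -189262/330447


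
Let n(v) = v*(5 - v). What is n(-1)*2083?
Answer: -12498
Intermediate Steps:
n(-1)*2083 = -(5 - 1*(-1))*2083 = -(5 + 1)*2083 = -1*6*2083 = -6*2083 = -12498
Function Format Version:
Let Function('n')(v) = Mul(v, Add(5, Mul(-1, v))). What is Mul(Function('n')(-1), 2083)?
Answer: -12498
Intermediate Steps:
Mul(Function('n')(-1), 2083) = Mul(Mul(-1, Add(5, Mul(-1, -1))), 2083) = Mul(Mul(-1, Add(5, 1)), 2083) = Mul(Mul(-1, 6), 2083) = Mul(-6, 2083) = -12498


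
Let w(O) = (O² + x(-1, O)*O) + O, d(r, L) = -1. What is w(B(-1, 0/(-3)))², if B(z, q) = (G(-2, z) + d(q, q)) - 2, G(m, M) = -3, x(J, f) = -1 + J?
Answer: 1764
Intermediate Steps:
B(z, q) = -6 (B(z, q) = (-3 - 1) - 2 = -4 - 2 = -6)
w(O) = O² - O (w(O) = (O² + (-1 - 1)*O) + O = (O² - 2*O) + O = O² - O)
w(B(-1, 0/(-3)))² = (-6*(-1 - 6))² = (-6*(-7))² = 42² = 1764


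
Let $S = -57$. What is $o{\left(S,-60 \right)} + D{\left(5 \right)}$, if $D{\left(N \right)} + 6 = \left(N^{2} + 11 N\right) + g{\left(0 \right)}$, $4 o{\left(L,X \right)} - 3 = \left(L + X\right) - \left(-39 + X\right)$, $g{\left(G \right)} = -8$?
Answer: $\frac{249}{4} \approx 62.25$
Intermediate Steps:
$o{\left(L,X \right)} = \frac{21}{2} + \frac{L}{4}$ ($o{\left(L,X \right)} = \frac{3}{4} + \frac{\left(L + X\right) - \left(-39 + X\right)}{4} = \frac{3}{4} + \frac{39 + L}{4} = \frac{3}{4} + \left(\frac{39}{4} + \frac{L}{4}\right) = \frac{21}{2} + \frac{L}{4}$)
$D{\left(N \right)} = -14 + N^{2} + 11 N$ ($D{\left(N \right)} = -6 - \left(8 - N^{2} - 11 N\right) = -6 + \left(-8 + N^{2} + 11 N\right) = -14 + N^{2} + 11 N$)
$o{\left(S,-60 \right)} + D{\left(5 \right)} = \left(\frac{21}{2} + \frac{1}{4} \left(-57\right)\right) + \left(-14 + 5^{2} + 11 \cdot 5\right) = \left(\frac{21}{2} - \frac{57}{4}\right) + \left(-14 + 25 + 55\right) = - \frac{15}{4} + 66 = \frac{249}{4}$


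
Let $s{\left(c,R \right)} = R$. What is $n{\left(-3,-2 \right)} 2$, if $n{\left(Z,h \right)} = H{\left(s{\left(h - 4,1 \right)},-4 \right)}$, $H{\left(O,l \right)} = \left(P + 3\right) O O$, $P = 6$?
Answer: $18$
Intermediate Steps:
$H{\left(O,l \right)} = 9 O^{2}$ ($H{\left(O,l \right)} = \left(6 + 3\right) O O = 9 O^{2}$)
$n{\left(Z,h \right)} = 9$ ($n{\left(Z,h \right)} = 9 \cdot 1^{2} = 9 \cdot 1 = 9$)
$n{\left(-3,-2 \right)} 2 = 9 \cdot 2 = 18$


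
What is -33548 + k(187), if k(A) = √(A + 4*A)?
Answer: -33548 + √935 ≈ -33517.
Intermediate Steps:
k(A) = √5*√A (k(A) = √(5*A) = √5*√A)
-33548 + k(187) = -33548 + √5*√187 = -33548 + √935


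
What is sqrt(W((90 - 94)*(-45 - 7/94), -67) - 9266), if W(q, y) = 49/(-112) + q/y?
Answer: I*sqrt(1470632662879)/12596 ≈ 96.276*I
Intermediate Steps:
W(q, y) = -7/16 + q/y (W(q, y) = 49*(-1/112) + q/y = -7/16 + q/y)
sqrt(W((90 - 94)*(-45 - 7/94), -67) - 9266) = sqrt((-7/16 + ((90 - 94)*(-45 - 7/94))/(-67)) - 9266) = sqrt((-7/16 - 4*(-45 - 7*1/94)*(-1/67)) - 9266) = sqrt((-7/16 - 4*(-45 - 7/94)*(-1/67)) - 9266) = sqrt((-7/16 - 4*(-4237/94)*(-1/67)) - 9266) = sqrt((-7/16 + (8474/47)*(-1/67)) - 9266) = sqrt((-7/16 - 8474/3149) - 9266) = sqrt(-157627/50384 - 9266) = sqrt(-467015771/50384) = I*sqrt(1470632662879)/12596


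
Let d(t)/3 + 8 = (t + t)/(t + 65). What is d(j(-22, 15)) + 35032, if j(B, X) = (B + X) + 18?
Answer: 1330337/38 ≈ 35009.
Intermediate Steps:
j(B, X) = 18 + B + X
d(t) = -24 + 6*t/(65 + t) (d(t) = -24 + 3*((t + t)/(t + 65)) = -24 + 3*((2*t)/(65 + t)) = -24 + 3*(2*t/(65 + t)) = -24 + 6*t/(65 + t))
d(j(-22, 15)) + 35032 = 6*(-260 - 3*(18 - 22 + 15))/(65 + (18 - 22 + 15)) + 35032 = 6*(-260 - 3*11)/(65 + 11) + 35032 = 6*(-260 - 33)/76 + 35032 = 6*(1/76)*(-293) + 35032 = -879/38 + 35032 = 1330337/38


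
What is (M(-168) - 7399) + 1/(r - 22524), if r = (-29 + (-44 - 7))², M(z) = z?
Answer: -122010309/16124 ≈ -7567.0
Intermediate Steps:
r = 6400 (r = (-29 - 51)² = (-80)² = 6400)
(M(-168) - 7399) + 1/(r - 22524) = (-168 - 7399) + 1/(6400 - 22524) = -7567 + 1/(-16124) = -7567 - 1/16124 = -122010309/16124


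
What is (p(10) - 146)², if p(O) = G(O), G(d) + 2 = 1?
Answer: 21609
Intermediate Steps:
G(d) = -1 (G(d) = -2 + 1 = -1)
p(O) = -1
(p(10) - 146)² = (-1 - 146)² = (-147)² = 21609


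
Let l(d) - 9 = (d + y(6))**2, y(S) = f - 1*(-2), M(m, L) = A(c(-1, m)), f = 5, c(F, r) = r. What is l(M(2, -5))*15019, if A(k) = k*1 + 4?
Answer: 2673382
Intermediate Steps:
A(k) = 4 + k (A(k) = k + 4 = 4 + k)
M(m, L) = 4 + m
y(S) = 7 (y(S) = 5 - 1*(-2) = 5 + 2 = 7)
l(d) = 9 + (7 + d)**2 (l(d) = 9 + (d + 7)**2 = 9 + (7 + d)**2)
l(M(2, -5))*15019 = (9 + (7 + (4 + 2))**2)*15019 = (9 + (7 + 6)**2)*15019 = (9 + 13**2)*15019 = (9 + 169)*15019 = 178*15019 = 2673382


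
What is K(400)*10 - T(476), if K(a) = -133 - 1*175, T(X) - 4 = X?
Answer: -3560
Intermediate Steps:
T(X) = 4 + X
K(a) = -308 (K(a) = -133 - 175 = -308)
K(400)*10 - T(476) = -308*10 - (4 + 476) = -3080 - 1*480 = -3080 - 480 = -3560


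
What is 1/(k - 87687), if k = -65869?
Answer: -1/153556 ≈ -6.5123e-6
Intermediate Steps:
1/(k - 87687) = 1/(-65869 - 87687) = 1/(-153556) = -1/153556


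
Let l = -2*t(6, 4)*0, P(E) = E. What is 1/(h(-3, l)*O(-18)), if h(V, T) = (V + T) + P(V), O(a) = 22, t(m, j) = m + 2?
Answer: -1/132 ≈ -0.0075758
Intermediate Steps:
t(m, j) = 2 + m
l = 0 (l = -2*(2 + 6)*0 = -2*8*0 = -16*0 = 0)
h(V, T) = T + 2*V (h(V, T) = (V + T) + V = (T + V) + V = T + 2*V)
1/(h(-3, l)*O(-18)) = 1/((0 + 2*(-3))*22) = 1/((0 - 6)*22) = 1/(-6*22) = 1/(-132) = -1/132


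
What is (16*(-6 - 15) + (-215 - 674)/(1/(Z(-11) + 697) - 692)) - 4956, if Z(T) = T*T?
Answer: -427833694/80865 ≈ -5290.7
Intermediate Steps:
Z(T) = T**2
(16*(-6 - 15) + (-215 - 674)/(1/(Z(-11) + 697) - 692)) - 4956 = (16*(-6 - 15) + (-215 - 674)/(1/((-11)**2 + 697) - 692)) - 4956 = (16*(-21) - 889/(1/(121 + 697) - 692)) - 4956 = (-336 - 889/(1/818 - 692)) - 4956 = (-336 - 889/(-566055/818)) - 4956 = (-336 - 889*(-818/566055)) - 4956 = (-336 + 103886/80865) - 4956 = -27066754/80865 - 4956 = -427833694/80865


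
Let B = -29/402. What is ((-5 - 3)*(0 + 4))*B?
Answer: 464/201 ≈ 2.3085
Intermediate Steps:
B = -29/402 (B = -29*1/402 = -29/402 ≈ -0.072139)
((-5 - 3)*(0 + 4))*B = ((-5 - 3)*(0 + 4))*(-29/402) = -8*4*(-29/402) = -32*(-29/402) = 464/201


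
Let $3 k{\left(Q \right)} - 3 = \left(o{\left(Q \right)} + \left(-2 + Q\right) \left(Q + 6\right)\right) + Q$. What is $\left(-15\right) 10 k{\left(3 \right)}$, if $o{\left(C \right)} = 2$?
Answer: $-850$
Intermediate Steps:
$k{\left(Q \right)} = \frac{5}{3} + \frac{Q}{3} + \frac{\left(-2 + Q\right) \left(6 + Q\right)}{3}$ ($k{\left(Q \right)} = 1 + \frac{\left(2 + \left(-2 + Q\right) \left(Q + 6\right)\right) + Q}{3} = 1 + \frac{\left(2 + \left(-2 + Q\right) \left(6 + Q\right)\right) + Q}{3} = 1 + \frac{2 + Q + \left(-2 + Q\right) \left(6 + Q\right)}{3} = 1 + \left(\frac{2}{3} + \frac{Q}{3} + \frac{\left(-2 + Q\right) \left(6 + Q\right)}{3}\right) = \frac{5}{3} + \frac{Q}{3} + \frac{\left(-2 + Q\right) \left(6 + Q\right)}{3}$)
$\left(-15\right) 10 k{\left(3 \right)} = \left(-15\right) 10 \left(- \frac{7}{3} + \frac{3^{2}}{3} + \frac{5}{3} \cdot 3\right) = - 150 \left(- \frac{7}{3} + \frac{1}{3} \cdot 9 + 5\right) = - 150 \left(- \frac{7}{3} + 3 + 5\right) = \left(-150\right) \frac{17}{3} = -850$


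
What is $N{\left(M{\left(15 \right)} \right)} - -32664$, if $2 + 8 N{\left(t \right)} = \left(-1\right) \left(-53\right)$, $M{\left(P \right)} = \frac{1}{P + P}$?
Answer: $\frac{261363}{8} \approx 32670.0$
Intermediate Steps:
$M{\left(P \right)} = \frac{1}{2 P}$
$N{\left(t \right)} = \frac{51}{8}$ ($N{\left(t \right)} = - \frac{1}{4} + \frac{\left(-1\right) \left(-53\right)}{8} = - \frac{1}{4} + \frac{1}{8} \cdot 53 = - \frac{1}{4} + \frac{53}{8} = \frac{51}{8}$)
$N{\left(M{\left(15 \right)} \right)} - -32664 = \frac{51}{8} - -32664 = \frac{51}{8} + 32664 = \frac{261363}{8}$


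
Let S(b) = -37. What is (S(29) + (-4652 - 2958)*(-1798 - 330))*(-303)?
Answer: -4906795029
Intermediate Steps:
(S(29) + (-4652 - 2958)*(-1798 - 330))*(-303) = (-37 + (-4652 - 2958)*(-1798 - 330))*(-303) = (-37 - 7610*(-2128))*(-303) = (-37 + 16194080)*(-303) = 16194043*(-303) = -4906795029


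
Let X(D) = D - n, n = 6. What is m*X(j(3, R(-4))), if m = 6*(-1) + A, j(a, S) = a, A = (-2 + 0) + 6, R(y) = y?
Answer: 6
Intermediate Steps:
A = 4 (A = -2 + 6 = 4)
m = -2 (m = 6*(-1) + 4 = -6 + 4 = -2)
X(D) = -6 + D (X(D) = D - 1*6 = D - 6 = -6 + D)
m*X(j(3, R(-4))) = -2*(-6 + 3) = -2*(-3) = 6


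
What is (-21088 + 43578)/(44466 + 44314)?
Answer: 2249/8878 ≈ 0.25332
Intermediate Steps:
(-21088 + 43578)/(44466 + 44314) = 22490/88780 = 22490*(1/88780) = 2249/8878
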